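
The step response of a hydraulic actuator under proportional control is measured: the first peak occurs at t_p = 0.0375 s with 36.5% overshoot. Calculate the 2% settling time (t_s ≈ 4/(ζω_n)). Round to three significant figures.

t_s ≈ 0.149 s

From the overshoot, ζ = −ln(OS)/√(π²+ln²(OS)) = 0.305.
t_p = π/ω_d ⇒ ω_d = 83.8 rad/s; then ω_n = ω_d/√(1−ζ²) = 88.0 rad/s.
t_s ≈ 4/(ζω_n) = 4/(0.305·88.0) = 0.149 s.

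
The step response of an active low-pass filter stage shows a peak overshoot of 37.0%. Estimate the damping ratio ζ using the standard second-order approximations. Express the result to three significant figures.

ζ ≈ 0.302

Inverting the overshoot relation: ζ = |ln 0.370|/√(π² + ln²0.370) = 0.302.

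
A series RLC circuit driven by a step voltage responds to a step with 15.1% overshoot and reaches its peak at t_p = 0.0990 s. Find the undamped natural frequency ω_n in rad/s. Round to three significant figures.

The overshoot fixes ζ = −ln(OS)/√(π²+ln²(OS)) = 0.516.
From t_p = π/ω_d, ω_d = π/0.0990 = 31.7 rad/s, so ω_n = ω_d/√(1−ζ²) = 37.0 rad/s.

ω_n ≈ 37.0 rad/s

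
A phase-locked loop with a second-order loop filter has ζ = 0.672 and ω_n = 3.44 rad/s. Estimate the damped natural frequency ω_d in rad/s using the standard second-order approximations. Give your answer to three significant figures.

ω_d ≈ 2.55 rad/s

ω_d = ω_n√(1−ζ²) = 3.44·√0.548 = 2.55 rad/s.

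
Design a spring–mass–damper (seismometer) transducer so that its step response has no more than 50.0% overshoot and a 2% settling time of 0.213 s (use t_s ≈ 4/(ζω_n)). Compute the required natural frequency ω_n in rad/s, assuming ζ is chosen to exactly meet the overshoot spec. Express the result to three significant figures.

Inverting the overshoot relation: ζ = |ln 0.500|/√(π² + ln²0.500) = 0.215.
From t_s ≈ 4/(ζω_n): ω_n = 4/(ζ·t_s) = 4/(0.215·0.213) = 87.2 rad/s.

ω_n ≈ 87.2 rad/s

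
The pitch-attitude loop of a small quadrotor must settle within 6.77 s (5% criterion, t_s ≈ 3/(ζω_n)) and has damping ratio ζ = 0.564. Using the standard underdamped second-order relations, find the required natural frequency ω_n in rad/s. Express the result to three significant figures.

ω_n ≈ 0.786 rad/s

Rearranging t_s ≈ 3/(ζω_n) gives ω_n = 3/(ζ·t_s) = 3/(0.564 × 6.77) = 0.786 rad/s.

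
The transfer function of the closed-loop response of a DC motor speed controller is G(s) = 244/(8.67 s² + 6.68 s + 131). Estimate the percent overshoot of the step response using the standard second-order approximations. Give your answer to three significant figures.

Dividing through by 8.67: denominator becomes s² + 0.7705 s + 15.11.
So ω_n = √15.11 = 3.89 rad/s and ζ = 0.7705/(2·3.89) = 0.0991.
%OS = 100·exp(−πζ/√(1−ζ²)) = 73.1%.

%OS ≈ 73.1%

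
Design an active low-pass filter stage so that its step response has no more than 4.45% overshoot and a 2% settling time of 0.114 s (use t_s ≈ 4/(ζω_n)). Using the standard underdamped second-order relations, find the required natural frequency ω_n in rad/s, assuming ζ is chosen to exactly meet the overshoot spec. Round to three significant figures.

ζ = −ln(OS)/√(π² + (ln OS)²). With OS = 0.0445, ln OS = −3.112 and ζ = 3.112/4.422 = 0.704.
Then ω_n = 4/(ζ t_s) = 4/(0.704 × 0.114) = 49.9 rad/s.

ω_n ≈ 49.9 rad/s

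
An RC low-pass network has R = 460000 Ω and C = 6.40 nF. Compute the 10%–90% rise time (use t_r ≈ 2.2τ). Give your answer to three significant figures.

t_r ≈ 0.00648 s

τ = RC = 460000 × 6.40 nF = 0.00294 s.
t_r ≈ 2.2τ = 0.00648 s.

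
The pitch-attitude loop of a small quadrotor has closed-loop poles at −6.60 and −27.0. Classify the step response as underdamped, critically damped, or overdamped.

overdamped

Since the poles are distinct, negative and real, the response is overdamped.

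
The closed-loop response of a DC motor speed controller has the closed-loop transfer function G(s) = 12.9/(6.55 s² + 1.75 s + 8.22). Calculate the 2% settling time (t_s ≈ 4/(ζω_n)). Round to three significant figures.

Dividing through by 6.55: denominator becomes s² + 0.2672 s + 1.255.
So ω_n = √1.255 = 1.12 rad/s and ζ = 0.2672/(2·1.12) = 0.119.
t_s ≈ 4/(ζω_n) = 29.9 s.

t_s ≈ 29.9 s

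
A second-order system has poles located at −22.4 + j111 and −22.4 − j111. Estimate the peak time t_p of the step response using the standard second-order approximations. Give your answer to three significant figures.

t_p = π/ω_d with ω_d = 111 (the imaginary part), so t_p = 0.0283 s.

t_p ≈ 0.0283 s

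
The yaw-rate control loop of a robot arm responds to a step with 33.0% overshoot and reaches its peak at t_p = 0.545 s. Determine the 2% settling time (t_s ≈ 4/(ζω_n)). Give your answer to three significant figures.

t_s ≈ 1.97 s

ζ from %OS: ζ = |ln 0.330|/√(π²+ln²0.330) = 0.333.
From t_p = π/ω_d, ω_d = π/0.545 = 5.76 rad/s, so ω_n = ω_d/√(1−ζ²) = 6.11 rad/s.
t_s ≈ 4/(ζω_n) = 4/(0.333·6.11) = 1.97 s.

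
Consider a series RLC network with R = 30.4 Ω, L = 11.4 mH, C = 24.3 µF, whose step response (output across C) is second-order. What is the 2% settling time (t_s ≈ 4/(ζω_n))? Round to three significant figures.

For a series RLC circuit (capacitor voltage as output), ω_n = 1/√(LC) = 1/√(11.4 mH · 24.3 µF) = 1900 rad/s.
ζ = (R/2)·√(C/L) = (30.4/2)·√(24.3 µF/11.4 mH) = 0.702.
t_s ≈ 4/(ζω_n) = 0.00300 s.

t_s ≈ 0.00300 s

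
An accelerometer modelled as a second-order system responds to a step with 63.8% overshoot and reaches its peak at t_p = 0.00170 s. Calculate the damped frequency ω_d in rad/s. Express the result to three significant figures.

t_p = π/ω_d, so ω_d = π/0.00170 = 1850 rad/s.

ω_d ≈ 1850 rad/s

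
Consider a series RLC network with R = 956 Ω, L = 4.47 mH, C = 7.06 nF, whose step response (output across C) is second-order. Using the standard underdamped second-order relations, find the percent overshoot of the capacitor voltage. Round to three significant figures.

%OS ≈ 9.44%

For a series RLC circuit (capacitor voltage as output), ω_n = 1/√(LC) = 1/√(4.47 mH · 7.06 nF) = 178000 rad/s.
ζ = (R/2)·√(C/L) = (956/2)·√(7.06 nF/4.47 mH) = 0.601.
Overshoot: exp(−π·0.601/√(1−0.601²)) = 0.0944, i.e. 9.44%.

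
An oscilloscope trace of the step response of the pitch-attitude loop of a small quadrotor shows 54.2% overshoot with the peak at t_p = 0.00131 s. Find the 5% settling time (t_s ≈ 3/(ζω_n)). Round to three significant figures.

ζ from %OS: ζ = |ln 0.542|/√(π²+ln²0.542) = 0.191.
t_p = π/ω_d ⇒ ω_d = 2400 rad/s; then ω_n = ω_d/√(1−ζ²) = 2440 rad/s.
t_s ≈ 3/(ζω_n) = 3/(0.191·2440) = 0.00642 s.

t_s ≈ 0.00642 s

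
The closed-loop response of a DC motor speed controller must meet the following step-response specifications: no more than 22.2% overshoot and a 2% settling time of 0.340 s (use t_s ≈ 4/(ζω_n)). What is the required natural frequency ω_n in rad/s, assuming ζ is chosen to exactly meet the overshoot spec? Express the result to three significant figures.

Inverting the overshoot relation: ζ = |ln 0.222|/√(π² + ln²0.222) = 0.432.
Then ω_n = 4/(ζ t_s) = 4/(0.432 × 0.340) = 27.2 rad/s.

ω_n ≈ 27.2 rad/s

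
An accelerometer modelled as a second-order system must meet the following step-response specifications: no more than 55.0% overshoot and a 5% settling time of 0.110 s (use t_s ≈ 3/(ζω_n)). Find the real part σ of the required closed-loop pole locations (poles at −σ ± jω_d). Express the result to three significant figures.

σ ≈ 27.3

The settling-time spec alone fixes σ = ζω_n = 3/t_s = 3/0.110 = 27.3.
(Overshoot then fixes ζ = 0.187 and hence ω_d = σ·√(1−ζ²)/ζ = 143 rad/s.)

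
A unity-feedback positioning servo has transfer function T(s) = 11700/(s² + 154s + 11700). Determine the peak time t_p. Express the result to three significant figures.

t_p ≈ 0.0414 s

ω_n = √11700 = 108 rad/s; ζ = 154/(2·108) = 0.712.
ω_d = 108·√(1 − 0.712²) = 76.0 rad/s. Then t_p = π/ω_d = 0.0414 s.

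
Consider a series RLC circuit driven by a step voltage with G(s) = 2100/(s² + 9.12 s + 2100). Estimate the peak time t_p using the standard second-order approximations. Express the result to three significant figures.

ω_n = √2100 = 45.8 rad/s; ζ = 9.12/(2·45.8) = 0.0995.
The damped frequency ω_d = ω_n√(1−ζ²) = 45.6 rad/s. Then t_p = π/ω_d = 0.0689 s.

t_p ≈ 0.0689 s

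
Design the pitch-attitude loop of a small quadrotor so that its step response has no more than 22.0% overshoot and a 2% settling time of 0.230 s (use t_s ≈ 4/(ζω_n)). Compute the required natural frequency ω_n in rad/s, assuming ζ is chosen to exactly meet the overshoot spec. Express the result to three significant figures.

ζ = −ln(OS)/√(π² + (ln OS)²). With OS = 0.220, ln OS = −1.514 and ζ = 1.514/3.487 = 0.434.
Then ω_n = 4/(ζ t_s) = 4/(0.434 × 0.230) = 40.1 rad/s.

ω_n ≈ 40.1 rad/s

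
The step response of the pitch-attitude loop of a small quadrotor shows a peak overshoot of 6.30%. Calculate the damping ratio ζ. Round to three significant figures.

ζ ≈ 0.661

From %OS = 100·exp(−πζ/√(1−ζ²)), invert to get ζ = −ln(OS)/√(π² + ln²(OS)) with OS = 0.0630.
−ln 0.0630 = 2.765, so ζ = 2.765/√(π² + 7.643) = 0.661.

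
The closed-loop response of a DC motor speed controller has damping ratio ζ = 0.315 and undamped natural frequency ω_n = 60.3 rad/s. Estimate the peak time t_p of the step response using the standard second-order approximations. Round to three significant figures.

t_p ≈ 0.0549 s

The damped frequency is ω_d = ω_n√(1−ζ²) = 60.3·√(1−0.0992) = 57.2 rad/s.
Peak time t_p = π/ω_d = π/57.2 = 0.0549 s.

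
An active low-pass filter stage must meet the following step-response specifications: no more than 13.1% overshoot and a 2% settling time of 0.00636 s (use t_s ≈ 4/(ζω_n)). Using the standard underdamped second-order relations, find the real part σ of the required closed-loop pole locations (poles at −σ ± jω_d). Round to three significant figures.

σ ≈ 629

The settling-time spec alone fixes σ = ζω_n = 4/t_s = 4/0.00636 = 629.
(Overshoot then fixes ζ = 0.543 and hence ω_d = σ·√(1−ζ²)/ζ = 972 rad/s.)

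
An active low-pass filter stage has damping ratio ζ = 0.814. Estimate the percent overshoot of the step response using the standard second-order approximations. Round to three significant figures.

%OS ≈ 1.22%

For an underdamped second-order system, %OS = 100·exp(−πζ/√(1−ζ²)).
πζ/√(1−ζ²) = π·0.814/√(1−0.663) = 4.402, so %OS = 100·e^(−4.402) = 1.22%.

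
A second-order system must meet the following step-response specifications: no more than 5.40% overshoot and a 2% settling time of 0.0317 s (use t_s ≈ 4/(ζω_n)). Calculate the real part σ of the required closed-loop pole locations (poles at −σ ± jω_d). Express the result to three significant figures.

σ ≈ 126

The settling-time spec alone fixes σ = ζω_n = 4/t_s = 4/0.0317 = 126.
(Overshoot then fixes ζ = 0.681 and hence ω_d = σ·√(1−ζ²)/ζ = 136 rad/s.)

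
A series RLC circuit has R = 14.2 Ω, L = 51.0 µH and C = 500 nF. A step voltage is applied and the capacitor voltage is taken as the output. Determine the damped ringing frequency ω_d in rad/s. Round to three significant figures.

ω_d ≈ 141000 rad/s

For a series RLC circuit (capacitor voltage as output), ω_n = 1/√(LC) = 1/√(51.0 µH · 500 nF) = 198000 rad/s.
ζ = (R/2)·√(C/L) = (14.2/2)·√(500 nF/51.0 µH) = 0.703.
ω_d = ω_n√(1−ζ²) = 141000 rad/s.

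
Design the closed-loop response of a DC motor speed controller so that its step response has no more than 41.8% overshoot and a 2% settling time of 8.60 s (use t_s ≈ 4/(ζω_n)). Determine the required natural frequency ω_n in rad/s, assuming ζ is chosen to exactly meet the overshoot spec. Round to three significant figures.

Inverting the overshoot relation: ζ = |ln 0.418|/√(π² + ln²0.418) = 0.268.
From t_s ≈ 4/(ζω_n): ω_n = 4/(ζ·t_s) = 4/(0.268·8.60) = 1.74 rad/s.

ω_n ≈ 1.74 rad/s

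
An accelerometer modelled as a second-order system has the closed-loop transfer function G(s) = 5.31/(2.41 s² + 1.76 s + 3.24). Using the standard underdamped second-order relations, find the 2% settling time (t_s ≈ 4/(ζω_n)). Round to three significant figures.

Dividing through by 2.41: denominator becomes s² + 0.7303 s + 1.344.
So ω_n = √1.344 = 1.16 rad/s and ζ = 0.7303/(2·1.16) = 0.315.
t_s ≈ 4/(ζω_n) = 11.0 s.

t_s ≈ 11.0 s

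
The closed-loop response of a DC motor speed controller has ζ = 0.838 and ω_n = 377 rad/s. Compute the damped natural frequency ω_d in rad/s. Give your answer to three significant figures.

ω_d = ω_n√(1−ζ²) = 377·√0.298 = 206 rad/s.

ω_d ≈ 206 rad/s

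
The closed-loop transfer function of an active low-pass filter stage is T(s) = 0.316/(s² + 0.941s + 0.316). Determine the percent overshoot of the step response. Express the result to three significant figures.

Comparing the denominator to s² + 2ζω_n s + ω_n²: ω_n = √0.316 = 0.562 rad/s, and 2ζω_n = 0.941 so ζ = 0.941/(2·0.562) = 0.837.
%OS = 100 e^{−πζ/√(1−ζ²)} with ζ = 0.837 gives 0.819%.

%OS ≈ 0.819%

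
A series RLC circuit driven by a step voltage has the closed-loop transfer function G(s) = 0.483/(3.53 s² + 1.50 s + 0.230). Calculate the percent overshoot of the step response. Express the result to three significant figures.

Dividing through by 3.53: denominator becomes s² + 0.4249 s + 0.06516.
So ω_n = √0.06516 = 0.255 rad/s and ζ = 0.4249/(2·0.255) = 0.832.
%OS = 100·exp(−πζ/√(1−ζ²)) = 0.893%.

%OS ≈ 0.893%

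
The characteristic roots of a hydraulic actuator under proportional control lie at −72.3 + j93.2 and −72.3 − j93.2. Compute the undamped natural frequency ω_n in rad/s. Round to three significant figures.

ω_n ≈ 118 rad/s

|pole| = ω_n = √(72.3² + 93.2²) = 118 rad/s; ζ = cos θ = σ/ω_n = 0.613.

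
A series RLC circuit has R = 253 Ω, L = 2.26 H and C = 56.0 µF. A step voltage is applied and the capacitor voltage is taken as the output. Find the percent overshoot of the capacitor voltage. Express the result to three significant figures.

For a series RLC circuit (capacitor voltage as output), ω_n = 1/√(LC) = 1/√(2.26 H · 56.0 µF) = 88.9 rad/s.
ζ = (R/2)·√(C/L) = (253/2)·√(56.0 µF/2.26 H) = 0.630.
%OS = 100·exp(−πζ/√(1−ζ²)) = 7.84%.

%OS ≈ 7.84%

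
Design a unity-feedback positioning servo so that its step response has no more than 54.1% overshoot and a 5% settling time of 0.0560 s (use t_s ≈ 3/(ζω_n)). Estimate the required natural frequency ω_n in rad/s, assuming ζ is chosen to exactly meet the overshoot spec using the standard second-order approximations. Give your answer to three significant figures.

Inverting the overshoot relation: ζ = |ln 0.541|/√(π² + ln²0.541) = 0.192.
From t_s ≈ 3/(ζω_n): ω_n = 3/(ζ·t_s) = 3/(0.192·0.0560) = 279 rad/s.

ω_n ≈ 279 rad/s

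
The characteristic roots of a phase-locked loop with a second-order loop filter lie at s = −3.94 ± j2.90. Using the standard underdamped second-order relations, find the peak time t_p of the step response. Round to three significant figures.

t_p = π/ω_d with ω_d = 2.90 (the imaginary part), so t_p = 1.08 s.

t_p ≈ 1.08 s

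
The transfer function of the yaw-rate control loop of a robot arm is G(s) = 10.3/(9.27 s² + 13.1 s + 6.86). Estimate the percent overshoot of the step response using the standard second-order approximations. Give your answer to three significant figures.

Dividing through by 9.27: denominator becomes s² + 1.413 s + 0.7400.
So ω_n = √0.7400 = 0.860 rad/s and ζ = 1.413/(2·0.860) = 0.821.
%OS = 100·exp(−πζ/√(1−ζ²)) = 1.08%.

%OS ≈ 1.08%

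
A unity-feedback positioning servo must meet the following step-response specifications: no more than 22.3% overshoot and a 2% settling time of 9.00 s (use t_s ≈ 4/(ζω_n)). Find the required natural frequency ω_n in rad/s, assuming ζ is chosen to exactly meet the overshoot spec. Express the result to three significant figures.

ω_n ≈ 1.03 rad/s

ζ = −ln(OS)/√(π² + (ln OS)²). With OS = 0.223, ln OS = −1.501 and ζ = 1.501/3.482 = 0.431.
Then ω_n = 4/(ζ t_s) = 4/(0.431 × 9.00) = 1.03 rad/s.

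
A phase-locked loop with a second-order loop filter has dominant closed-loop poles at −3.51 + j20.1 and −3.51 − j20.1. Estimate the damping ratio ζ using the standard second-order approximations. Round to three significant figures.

The poles are at −σ ± jω_d with σ = 3.51 and ω_d = 20.1, so ω_n = √(σ²+ω_d²) = 20.4 rad/s and ζ = σ/ω_n = 0.172.

ζ ≈ 0.172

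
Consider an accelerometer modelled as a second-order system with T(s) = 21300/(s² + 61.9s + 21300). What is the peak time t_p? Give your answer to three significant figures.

t_p ≈ 0.0220 s

Comparing the denominator to s² + 2ζω_n s + ω_n²: ω_n = √21300 = 146 rad/s, and 2ζω_n = 61.9 so ζ = 61.9/(2·146) = 0.212.
ω_d = 146·√(1 − 0.212²) = 143 rad/s. Then t_p = π/ω_d = 0.0220 s.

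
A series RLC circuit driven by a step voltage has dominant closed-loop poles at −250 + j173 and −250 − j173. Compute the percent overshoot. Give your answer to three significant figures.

|pole| = ω_n = √(250² + 173²) = 304 rad/s; ζ = cos θ = σ/ω_n = 0.822.
%OS = 100 e^{−πζ/√(1−ζ²)} with ζ = 0.822 gives 1.07%.

%OS ≈ 1.07%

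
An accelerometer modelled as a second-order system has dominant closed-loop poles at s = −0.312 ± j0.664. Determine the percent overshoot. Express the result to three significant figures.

%OS ≈ 22.9%

With σ = 0.312, ω_d = 0.664: ω_n = √(σ²+ω_d²) = 0.734 rad/s, ζ = σ/ω_n = 0.425.
%OS = 100 e^{−πζ/√(1−ζ²)} with ζ = 0.425 gives 22.9%.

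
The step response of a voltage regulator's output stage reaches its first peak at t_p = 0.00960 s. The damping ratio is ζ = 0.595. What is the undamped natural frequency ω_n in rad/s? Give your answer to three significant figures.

Peak time t_p = π/ω_d, so ω_d = π/t_p = π/0.00960 = 327 rad/s.
ω_n = ω_d/√(1−ζ²) = 327/√0.646 = 407 rad/s.

ω_n ≈ 407 rad/s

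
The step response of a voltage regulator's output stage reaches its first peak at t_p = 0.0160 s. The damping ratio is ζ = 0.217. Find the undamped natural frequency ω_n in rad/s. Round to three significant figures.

Peak time t_p = π/ω_d, so ω_d = π/t_p = π/0.0160 = 196 rad/s.
ω_n = ω_d/√(1−ζ²) = 196/√0.953 = 201 rad/s.

ω_n ≈ 201 rad/s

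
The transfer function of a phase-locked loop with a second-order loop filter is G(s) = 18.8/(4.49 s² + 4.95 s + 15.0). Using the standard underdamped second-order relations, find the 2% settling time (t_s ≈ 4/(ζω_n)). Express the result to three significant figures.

Dividing through by 4.49: denominator becomes s² + 1.102 s + 3.341.
So ω_n = √3.341 = 1.83 rad/s and ζ = 1.102/(2·1.83) = 0.302.
t_s ≈ 4/(ζω_n) = 7.26 s.

t_s ≈ 7.26 s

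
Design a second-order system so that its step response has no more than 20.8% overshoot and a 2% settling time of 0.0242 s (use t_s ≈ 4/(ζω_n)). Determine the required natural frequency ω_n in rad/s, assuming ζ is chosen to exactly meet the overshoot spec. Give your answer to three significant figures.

ω_n ≈ 370 rad/s

ζ = −ln(OS)/√(π² + (ln OS)²). With OS = 0.208, ln OS = −1.570 and ζ = 1.570/3.512 = 0.447.
Then ω_n = 4/(ζ t_s) = 4/(0.447 × 0.0242) = 370 rad/s.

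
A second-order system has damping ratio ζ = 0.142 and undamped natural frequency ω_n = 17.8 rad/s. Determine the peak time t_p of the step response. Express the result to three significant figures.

t_p ≈ 0.178 s

The damped frequency is ω_d = ω_n√(1−ζ²) = 17.8·√(1−0.0202) = 17.6 rad/s.
Peak time t_p = π/ω_d = π/17.6 = 0.178 s.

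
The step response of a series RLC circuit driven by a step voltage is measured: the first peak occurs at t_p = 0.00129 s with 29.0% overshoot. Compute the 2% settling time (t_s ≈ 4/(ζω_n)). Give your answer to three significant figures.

t_s ≈ 0.00417 s

ζ from %OS: ζ = |ln 0.290|/√(π²+ln²0.290) = 0.367.
t_p = π/ω_d ⇒ ω_d = 2440 rad/s; then ω_n = ω_d/√(1−ζ²) = 2620 rad/s.
t_s ≈ 4/(ζω_n) = 4/(0.367·2620) = 0.00417 s.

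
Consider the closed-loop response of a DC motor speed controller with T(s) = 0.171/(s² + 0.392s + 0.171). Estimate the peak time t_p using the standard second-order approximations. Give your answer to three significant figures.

t_p ≈ 8.63 s

Comparing the denominator to s² + 2ζω_n s + ω_n²: ω_n = √0.171 = 0.414 rad/s, and 2ζω_n = 0.392 so ζ = 0.392/(2·0.414) = 0.474.
ω_d = 0.414·√(1 − 0.474²) = 0.364 rad/s. Then t_p = π/ω_d = 8.63 s.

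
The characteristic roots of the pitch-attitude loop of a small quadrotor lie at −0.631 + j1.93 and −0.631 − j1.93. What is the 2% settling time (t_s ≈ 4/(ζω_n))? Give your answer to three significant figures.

t_s ≈ 6.34 s

For poles at −σ ± jω_d, ζω_n = σ = 0.631, so t_s ≈ 4/σ = 6.34 s.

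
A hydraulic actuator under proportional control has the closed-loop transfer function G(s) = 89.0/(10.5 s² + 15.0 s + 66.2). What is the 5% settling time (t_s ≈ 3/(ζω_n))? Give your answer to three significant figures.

t_s ≈ 4.20 s

Dividing through by 10.5: denominator becomes s² + 1.429 s + 6.305.
So ω_n = √6.305 = 2.51 rad/s and ζ = 1.429/(2·2.51) = 0.284.
t_s ≈ 3/(ζω_n) = 4.20 s.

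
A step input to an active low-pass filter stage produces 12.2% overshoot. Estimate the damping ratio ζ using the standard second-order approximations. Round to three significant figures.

ζ ≈ 0.556

Inverting the overshoot relation: ζ = |ln 0.122|/√(π² + ln²0.122) = 0.556.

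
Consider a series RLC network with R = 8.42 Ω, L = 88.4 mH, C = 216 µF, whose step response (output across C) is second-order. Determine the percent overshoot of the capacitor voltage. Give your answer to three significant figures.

For a series RLC circuit (capacitor voltage as output), ω_n = 1/√(LC) = 1/√(88.4 mH · 216 µF) = 229 rad/s.
ζ = (R/2)·√(C/L) = (8.42/2)·√(216 µF/88.4 mH) = 0.208.
%OS = 100·exp(−πζ/√(1−ζ²)) = 51.3%.

%OS ≈ 51.3%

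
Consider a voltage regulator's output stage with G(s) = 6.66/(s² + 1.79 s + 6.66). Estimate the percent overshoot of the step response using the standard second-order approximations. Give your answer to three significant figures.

%OS ≈ 31.3%

Matching coefficients with s² + 2ζω_n s + ω_n² gives ω_n² = 6.66 ⇒ ω_n = 2.58 rad/s, and ζ = 1.79/(2ω_n) = 0.347.
%OS = 100·exp(−πζ/√(1−ζ²)) = 31.3%.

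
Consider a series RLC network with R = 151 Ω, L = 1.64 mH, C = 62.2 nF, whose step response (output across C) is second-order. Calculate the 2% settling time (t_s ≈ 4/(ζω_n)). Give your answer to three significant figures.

t_s ≈ 0.0000869 s

For a series RLC circuit (capacitor voltage as output), ω_n = 1/√(LC) = 1/√(1.64 mH · 62.2 nF) = 99000 rad/s.
ζ = (R/2)·√(C/L) = (151/2)·√(62.2 nF/1.64 mH) = 0.465.
t_s ≈ 4/(ζω_n) = 0.0000869 s.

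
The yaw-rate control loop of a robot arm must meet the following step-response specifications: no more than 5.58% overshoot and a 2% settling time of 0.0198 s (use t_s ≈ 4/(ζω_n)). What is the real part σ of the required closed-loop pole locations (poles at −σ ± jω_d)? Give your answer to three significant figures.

σ ≈ 202

The settling-time spec alone fixes σ = ζω_n = 4/t_s = 4/0.0198 = 202.
(Overshoot then fixes ζ = 0.677 and hence ω_d = σ·√(1−ζ²)/ζ = 220 rad/s.)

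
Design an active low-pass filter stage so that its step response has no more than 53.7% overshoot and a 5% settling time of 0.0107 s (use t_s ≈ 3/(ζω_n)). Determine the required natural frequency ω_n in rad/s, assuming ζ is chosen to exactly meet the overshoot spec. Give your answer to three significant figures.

ζ = −ln(OS)/√(π² + (ln OS)²). With OS = 0.537, ln OS = −0.6218 and ζ = 0.6218/3.203 = 0.194.
From t_s ≈ 3/(ζω_n): ω_n = 3/(ζ·t_s) = 3/(0.194·0.0107) = 1440 rad/s.

ω_n ≈ 1440 rad/s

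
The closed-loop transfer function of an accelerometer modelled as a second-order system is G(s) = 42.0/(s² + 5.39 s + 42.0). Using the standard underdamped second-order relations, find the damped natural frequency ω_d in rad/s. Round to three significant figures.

ω_d ≈ 5.89 rad/s

Comparing the denominator to s² + 2ζω_n s + ω_n²: ω_n = √42.0 = 6.48 rad/s, and 2ζω_n = 5.39 so ζ = 5.39/(2·6.48) = 0.416.
ω_d = ω_n√(1−ζ²) = 5.89 rad/s.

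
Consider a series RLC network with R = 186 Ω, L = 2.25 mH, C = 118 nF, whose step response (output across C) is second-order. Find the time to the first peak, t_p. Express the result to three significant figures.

t_p ≈ 0.0000693 s

For a series RLC circuit (capacitor voltage as output), ω_n = 1/√(LC) = 1/√(2.25 mH · 118 nF) = 61400 rad/s.
ζ = (R/2)·√(C/L) = (186/2)·√(118 nF/2.25 mH) = 0.673.
ω_d = ω_n√(1−ζ²) = 45400 rad/s. t_p = π/ω_d = 0.0000693 s.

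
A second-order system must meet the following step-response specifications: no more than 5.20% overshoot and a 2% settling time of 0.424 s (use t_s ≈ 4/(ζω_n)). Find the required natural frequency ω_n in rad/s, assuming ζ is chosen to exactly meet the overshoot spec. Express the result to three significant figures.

ω_n ≈ 13.8 rad/s

ζ = −ln(OS)/√(π² + (ln OS)²). With OS = 0.0520, ln OS = −2.957 and ζ = 2.957/4.314 = 0.685.
From t_s ≈ 4/(ζω_n): ω_n = 4/(ζ·t_s) = 4/(0.685·0.424) = 13.8 rad/s.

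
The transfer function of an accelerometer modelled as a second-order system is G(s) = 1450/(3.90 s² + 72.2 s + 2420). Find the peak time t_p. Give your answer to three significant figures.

Dividing through by 3.90: denominator becomes s² + 18.51 s + 620.5.
So ω_n = √620.5 = 24.9 rad/s and ζ = 18.51/(2·24.9) = 0.372.
The damped frequency ω_d = ω_n√(1−ζ²) = 23.1 rad/s. t_p = π/ω_d = 0.136 s.

t_p ≈ 0.136 s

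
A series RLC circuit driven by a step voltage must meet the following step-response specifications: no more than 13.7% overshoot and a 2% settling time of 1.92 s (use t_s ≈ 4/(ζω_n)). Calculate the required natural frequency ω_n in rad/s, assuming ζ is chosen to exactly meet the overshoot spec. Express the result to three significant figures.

From %OS = 100·exp(−πζ/√(1−ζ²)), invert to get ζ = −ln(OS)/√(π² + ln²(OS)) with OS = 0.137.
−ln 0.137 = 1.988, so ζ = 1.988/√(π² + 3.951) = 0.535.
From t_s ≈ 4/(ζω_n): ω_n = 4/(ζ·t_s) = 4/(0.535·1.92) = 3.90 rad/s.

ω_n ≈ 3.90 rad/s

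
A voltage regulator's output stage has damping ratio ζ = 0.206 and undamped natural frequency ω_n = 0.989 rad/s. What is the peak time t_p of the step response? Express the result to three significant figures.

t_p ≈ 3.25 s

The damped frequency is ω_d = ω_n√(1−ζ²) = 0.989·√(1−0.0424) = 0.968 rad/s.
Peak time t_p = π/ω_d = π/0.968 = 3.25 s.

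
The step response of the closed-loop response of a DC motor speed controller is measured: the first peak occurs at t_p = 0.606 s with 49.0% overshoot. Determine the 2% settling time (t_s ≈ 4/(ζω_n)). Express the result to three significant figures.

The overshoot fixes ζ = −ln(OS)/√(π²+ln²(OS)) = 0.221.
t_p = π/ω_d ⇒ ω_d = 5.18 rad/s; then ω_n = ω_d/√(1−ζ²) = 5.32 rad/s.
t_s ≈ 4/(ζω_n) = 4/(0.221·5.32) = 3.40 s.

t_s ≈ 3.40 s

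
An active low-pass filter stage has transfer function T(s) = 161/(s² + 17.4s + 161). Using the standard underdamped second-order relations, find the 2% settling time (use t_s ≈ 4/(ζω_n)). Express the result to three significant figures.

t_s ≈ 0.460 s

Comparing the denominator to s² + 2ζω_n s + ω_n²: ω_n = √161 = 12.7 rad/s, and 2ζω_n = 17.4 so ζ = 17.4/(2·12.7) = 0.686.
t_s ≈ 4/(ζω_n) = 4/(0.686·12.7) = 0.460 s.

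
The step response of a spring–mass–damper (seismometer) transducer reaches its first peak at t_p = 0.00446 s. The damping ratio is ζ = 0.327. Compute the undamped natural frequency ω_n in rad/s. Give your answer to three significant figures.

Peak time t_p = π/ω_d, so ω_d = π/t_p = π/0.00446 = 704 rad/s.
ω_n = ω_d/√(1−ζ²) = 704/√0.893 = 745 rad/s.

ω_n ≈ 745 rad/s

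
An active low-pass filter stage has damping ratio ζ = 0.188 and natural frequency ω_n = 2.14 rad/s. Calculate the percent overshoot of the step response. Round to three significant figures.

For an underdamped second-order system, %OS = 100·exp(−πζ/√(1−ζ²)).
πζ/√(1−ζ²) = π·0.188/√(1−0.0353) = 0.6013, so %OS = 100·e^(−0.6013) = 54.8%.

%OS ≈ 54.8%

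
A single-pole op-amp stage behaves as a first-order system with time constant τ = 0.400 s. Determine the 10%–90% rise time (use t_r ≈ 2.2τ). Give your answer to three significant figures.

t_r ≈ 0.880 s

t_r ≈ 2.2τ = 0.880 s.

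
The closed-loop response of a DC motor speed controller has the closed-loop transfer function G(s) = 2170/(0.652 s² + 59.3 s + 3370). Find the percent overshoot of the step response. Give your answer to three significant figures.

%OS ≈ 7.69%

Dividing through by 0.652: denominator becomes s² + 90.95 s + 5169.
So ω_n = √5169 = 71.9 rad/s and ζ = 90.95/(2·71.9) = 0.633.
Overshoot: exp(−π·0.633/√(1−0.633²)) = 0.0769, i.e. 7.69%.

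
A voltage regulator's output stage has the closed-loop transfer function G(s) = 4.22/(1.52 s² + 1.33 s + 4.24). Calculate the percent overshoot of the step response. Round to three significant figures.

%OS ≈ 42.6%

Dividing through by 1.52: denominator becomes s² + 0.8750 s + 2.789.
So ω_n = √2.789 = 1.67 rad/s and ζ = 0.8750/(2·1.67) = 0.262.
%OS = 100·exp(−πζ/√(1−ζ²)) = 42.6%.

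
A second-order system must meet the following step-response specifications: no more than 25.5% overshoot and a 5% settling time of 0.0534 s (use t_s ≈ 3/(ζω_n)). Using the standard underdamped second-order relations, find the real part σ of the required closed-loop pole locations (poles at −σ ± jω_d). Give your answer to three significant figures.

σ ≈ 56.2

The settling-time spec alone fixes σ = ζω_n = 3/t_s = 3/0.0534 = 56.2.
(Overshoot then fixes ζ = 0.399 and hence ω_d = σ·√(1−ζ²)/ζ = 129 rad/s.)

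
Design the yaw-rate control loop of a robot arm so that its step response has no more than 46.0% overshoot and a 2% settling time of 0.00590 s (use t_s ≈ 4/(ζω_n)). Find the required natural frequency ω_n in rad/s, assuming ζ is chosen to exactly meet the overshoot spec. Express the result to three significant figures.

ω_n ≈ 2830 rad/s

From %OS = 100·exp(−πζ/√(1−ζ²)), invert to get ζ = −ln(OS)/√(π² + ln²(OS)) with OS = 0.460.
−ln 0.460 = 0.7765, so ζ = 0.7765/√(π² + 0.6030) = 0.240.
Then ω_n = 4/(ζ t_s) = 4/(0.240 × 0.00590) = 2830 rad/s.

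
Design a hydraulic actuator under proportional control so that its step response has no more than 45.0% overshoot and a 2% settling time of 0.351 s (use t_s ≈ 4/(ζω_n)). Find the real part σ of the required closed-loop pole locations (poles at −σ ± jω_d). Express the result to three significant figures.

σ ≈ 11.4

The settling-time spec alone fixes σ = ζω_n = 4/t_s = 4/0.351 = 11.4.
(Overshoot then fixes ζ = 0.246 and hence ω_d = σ·√(1−ζ²)/ζ = 44.8 rad/s.)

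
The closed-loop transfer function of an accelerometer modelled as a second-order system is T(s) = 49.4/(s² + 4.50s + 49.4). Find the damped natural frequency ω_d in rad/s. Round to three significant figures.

ω_d ≈ 6.66 rad/s

Matching coefficients with s² + 2ζω_n s + ω_n² gives ω_n² = 49.4 ⇒ ω_n = 7.03 rad/s, and ζ = 4.50/(2ω_n) = 0.320.
ω_d = 7.03·√(1 − 0.320²) = 6.66 rad/s.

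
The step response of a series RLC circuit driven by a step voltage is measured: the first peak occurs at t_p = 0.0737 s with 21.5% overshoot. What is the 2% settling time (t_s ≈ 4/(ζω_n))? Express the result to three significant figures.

From the overshoot, ζ = −ln(OS)/√(π²+ln²(OS)) = 0.439.
From t_p = π/ω_d, ω_d = π/0.0737 = 42.6 rad/s, so ω_n = ω_d/√(1−ζ²) = 47.5 rad/s.
t_s ≈ 4/(ζω_n) = 4/(0.439·47.5) = 0.192 s.

t_s ≈ 0.192 s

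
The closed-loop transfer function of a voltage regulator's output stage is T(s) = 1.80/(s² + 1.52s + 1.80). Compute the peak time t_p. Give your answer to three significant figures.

ω_n = √1.80 = 1.34 rad/s; ζ = 1.52/(2·1.34) = 0.566.
ω_d = 1.34·√(1 − 0.566²) = 1.11 rad/s. Then t_p = π/ω_d = 2.84 s.

t_p ≈ 2.84 s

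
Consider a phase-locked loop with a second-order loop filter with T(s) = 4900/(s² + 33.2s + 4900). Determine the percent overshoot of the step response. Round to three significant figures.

Matching coefficients with s² + 2ζω_n s + ω_n² gives ω_n² = 4900 ⇒ ω_n = 70.0 rad/s, and ζ = 33.2/(2ω_n) = 0.237.
%OS = 100·exp(−πζ/√(1−ζ²)) = 46.4%.

%OS ≈ 46.4%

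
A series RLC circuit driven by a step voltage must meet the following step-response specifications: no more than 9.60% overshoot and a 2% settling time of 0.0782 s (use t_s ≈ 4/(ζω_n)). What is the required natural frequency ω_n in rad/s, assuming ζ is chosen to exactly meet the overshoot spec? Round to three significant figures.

ω_n ≈ 85.5 rad/s

From %OS = 100·exp(−πζ/√(1−ζ²)), invert to get ζ = −ln(OS)/√(π² + ln²(OS)) with OS = 0.0960.
−ln 0.0960 = 2.343, so ζ = 2.343/√(π² + 5.492) = 0.598.
From t_s ≈ 4/(ζω_n): ω_n = 4/(ζ·t_s) = 4/(0.598·0.0782) = 85.5 rad/s.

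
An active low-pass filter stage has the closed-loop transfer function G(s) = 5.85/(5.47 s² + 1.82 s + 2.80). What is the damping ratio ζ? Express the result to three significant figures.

ζ ≈ 0.233

Dividing through by 5.47: denominator becomes s² + 0.3327 s + 0.5119.
So ω_n = √0.5119 = 0.715 rad/s and ζ = 0.3327/(2·0.715) = 0.233.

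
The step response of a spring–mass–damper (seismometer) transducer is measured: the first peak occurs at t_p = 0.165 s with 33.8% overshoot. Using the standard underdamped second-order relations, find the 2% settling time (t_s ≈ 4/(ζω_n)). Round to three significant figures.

t_s ≈ 0.608 s

The overshoot fixes ζ = −ln(OS)/√(π²+ln²(OS)) = 0.326.
From t_p = π/ω_d, ω_d = π/0.165 = 19.0 rad/s, so ω_n = ω_d/√(1−ζ²) = 20.1 rad/s.
t_s ≈ 4/(ζω_n) = 4/(0.326·20.1) = 0.608 s.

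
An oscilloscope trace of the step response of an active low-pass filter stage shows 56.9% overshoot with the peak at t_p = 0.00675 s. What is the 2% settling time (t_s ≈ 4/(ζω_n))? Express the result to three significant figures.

ζ from %OS: ζ = |ln 0.569|/√(π²+ln²0.569) = 0.177.
t_p = π/ω_d ⇒ ω_d = 465 rad/s; then ω_n = ω_d/√(1−ζ²) = 473 rad/s.
t_s ≈ 4/(ζω_n) = 4/(0.177·473) = 0.0479 s.

t_s ≈ 0.0479 s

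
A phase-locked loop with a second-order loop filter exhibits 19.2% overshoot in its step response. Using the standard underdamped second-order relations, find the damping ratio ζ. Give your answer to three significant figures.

Inverting the overshoot relation: ζ = |ln 0.192|/√(π² + ln²0.192) = 0.465.

ζ ≈ 0.465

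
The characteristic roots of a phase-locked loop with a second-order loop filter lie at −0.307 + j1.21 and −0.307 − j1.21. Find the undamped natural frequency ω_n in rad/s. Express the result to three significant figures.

ω_n ≈ 1.25 rad/s

The poles are at −σ ± jω_d with σ = 0.307 and ω_d = 1.21, so ω_n = √(σ²+ω_d²) = 1.25 rad/s and ζ = σ/ω_n = 0.246.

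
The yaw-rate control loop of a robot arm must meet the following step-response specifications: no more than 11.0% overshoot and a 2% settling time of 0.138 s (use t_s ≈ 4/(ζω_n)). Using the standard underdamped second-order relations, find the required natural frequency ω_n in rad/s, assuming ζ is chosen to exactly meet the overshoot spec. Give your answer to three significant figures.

ω_n ≈ 50.4 rad/s

From %OS = 100·exp(−πζ/√(1−ζ²)), invert to get ζ = −ln(OS)/√(π² + ln²(OS)) with OS = 0.110.
−ln 0.110 = 2.207, so ζ = 2.207/√(π² + 4.872) = 0.575.
From t_s ≈ 4/(ζω_n): ω_n = 4/(ζ·t_s) = 4/(0.575·0.138) = 50.4 rad/s.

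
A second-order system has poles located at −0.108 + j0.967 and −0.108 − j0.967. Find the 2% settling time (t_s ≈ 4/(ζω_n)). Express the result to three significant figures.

t_s ≈ 37.0 s

For poles at −σ ± jω_d, ζω_n = σ = 0.108, so t_s ≈ 4/σ = 37.0 s.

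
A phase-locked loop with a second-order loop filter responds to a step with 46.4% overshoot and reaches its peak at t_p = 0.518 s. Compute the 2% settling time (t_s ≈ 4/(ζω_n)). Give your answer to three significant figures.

t_s ≈ 2.70 s

The overshoot fixes ζ = −ln(OS)/√(π²+ln²(OS)) = 0.237.
From t_p = π/ω_d, ω_d = π/0.518 = 6.06 rad/s, so ω_n = ω_d/√(1−ζ²) = 6.24 rad/s.
t_s ≈ 4/(ζω_n) = 4/(0.237·6.24) = 2.70 s.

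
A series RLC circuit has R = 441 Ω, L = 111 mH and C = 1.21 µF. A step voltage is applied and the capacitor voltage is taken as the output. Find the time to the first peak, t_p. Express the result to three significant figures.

t_p ≈ 0.00168 s

For a series RLC circuit (capacitor voltage as output), ω_n = 1/√(LC) = 1/√(111 mH · 1.21 µF) = 2730 rad/s.
ζ = (R/2)·√(C/L) = (441/2)·√(1.21 µF/111 mH) = 0.728.
The damped frequency ω_d = ω_n√(1−ζ²) = 1870 rad/s. t_p = π/ω_d = 0.00168 s.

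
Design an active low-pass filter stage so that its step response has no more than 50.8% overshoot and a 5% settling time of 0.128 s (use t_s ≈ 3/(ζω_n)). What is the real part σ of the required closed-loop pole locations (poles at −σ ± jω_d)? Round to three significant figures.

The settling-time spec alone fixes σ = ζω_n = 3/t_s = 3/0.128 = 23.4.
(Overshoot then fixes ζ = 0.211 and hence ω_d = σ·√(1−ζ²)/ζ = 109 rad/s.)

σ ≈ 23.4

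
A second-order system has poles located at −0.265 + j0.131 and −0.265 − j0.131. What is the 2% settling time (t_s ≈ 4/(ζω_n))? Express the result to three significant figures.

For poles at −σ ± jω_d, ζω_n = σ = 0.265, so t_s ≈ 4/σ = 15.1 s.

t_s ≈ 15.1 s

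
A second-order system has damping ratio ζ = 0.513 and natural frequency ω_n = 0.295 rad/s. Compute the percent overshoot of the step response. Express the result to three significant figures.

%OS ≈ 15.3%

For an underdamped second-order system, %OS = 100·exp(−πζ/√(1−ζ²)).
πζ/√(1−ζ²) = π·0.513/√(1−0.263) = 1.878, so %OS = 100·e^(−1.878) = 15.3%.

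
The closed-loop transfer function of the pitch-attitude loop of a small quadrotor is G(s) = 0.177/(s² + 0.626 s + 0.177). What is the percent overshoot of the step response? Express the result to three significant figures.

%OS ≈ 3.03%

Matching coefficients with s² + 2ζω_n s + ω_n² gives ω_n² = 0.177 ⇒ ω_n = 0.421 rad/s, and ζ = 0.626/(2ω_n) = 0.744.
%OS = 100 e^{−πζ/√(1−ζ²)} with ζ = 0.744 gives 3.03%.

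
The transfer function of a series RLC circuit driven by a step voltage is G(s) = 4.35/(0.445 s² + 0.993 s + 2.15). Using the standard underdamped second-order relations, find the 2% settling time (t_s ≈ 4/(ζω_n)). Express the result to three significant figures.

Dividing through by 0.445: denominator becomes s² + 2.231 s + 4.831.
So ω_n = √4.831 = 2.20 rad/s and ζ = 2.231/(2·2.20) = 0.508.
t_s ≈ 4/(ζω_n) = 3.59 s.

t_s ≈ 3.59 s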